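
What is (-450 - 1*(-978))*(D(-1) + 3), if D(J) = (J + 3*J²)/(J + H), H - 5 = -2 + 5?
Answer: 12144/7 ≈ 1734.9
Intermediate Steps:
H = 8 (H = 5 + (-2 + 5) = 5 + 3 = 8)
D(J) = (J + 3*J²)/(8 + J) (D(J) = (J + 3*J²)/(J + 8) = (J + 3*J²)/(8 + J))
(-450 - 1*(-978))*(D(-1) + 3) = (-450 - 1*(-978))*(-(1 + 3*(-1))/(8 - 1) + 3) = (-450 + 978)*(-1*(1 - 3)/7 + 3) = 528*(-1*⅐*(-2) + 3) = 528*(2/7 + 3) = 528*(23/7) = 12144/7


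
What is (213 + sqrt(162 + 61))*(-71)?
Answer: -15123 - 71*sqrt(223) ≈ -16183.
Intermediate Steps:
(213 + sqrt(162 + 61))*(-71) = (213 + sqrt(223))*(-71) = -15123 - 71*sqrt(223)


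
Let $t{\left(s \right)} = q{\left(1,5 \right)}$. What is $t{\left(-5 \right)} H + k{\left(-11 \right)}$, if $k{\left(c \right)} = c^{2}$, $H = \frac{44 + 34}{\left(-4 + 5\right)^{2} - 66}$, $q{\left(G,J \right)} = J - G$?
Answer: $\frac{581}{5} \approx 116.2$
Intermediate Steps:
$H = - \frac{6}{5}$ ($H = \frac{78}{1^{2} - 66} = \frac{78}{1 - 66} = \frac{78}{-65} = 78 \left(- \frac{1}{65}\right) = - \frac{6}{5} \approx -1.2$)
$t{\left(s \right)} = 4$ ($t{\left(s \right)} = 5 - 1 = 4$)
$t{\left(-5 \right)} H + k{\left(-11 \right)} = 4 \left(- \frac{6}{5}\right) + \left(-11\right)^{2} = - \frac{24}{5} + 121 = \frac{581}{5}$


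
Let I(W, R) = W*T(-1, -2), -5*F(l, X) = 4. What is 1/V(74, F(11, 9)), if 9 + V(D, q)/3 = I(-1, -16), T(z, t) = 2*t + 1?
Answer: -1/18 ≈ -0.055556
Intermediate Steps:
F(l, X) = -⅘ (F(l, X) = -⅕*4 = -⅘)
T(z, t) = 1 + 2*t
I(W, R) = -3*W (I(W, R) = W*(1 + 2*(-2)) = W*(1 - 4) = W*(-3) = -3*W)
V(D, q) = -18 (V(D, q) = -27 + 3*(-3*(-1)) = -27 + 3*3 = -27 + 9 = -18)
1/V(74, F(11, 9)) = 1/(-18) = -1/18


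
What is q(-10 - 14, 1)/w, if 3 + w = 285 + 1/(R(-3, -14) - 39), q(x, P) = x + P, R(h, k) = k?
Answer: -1219/14945 ≈ -0.081566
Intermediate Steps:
q(x, P) = P + x
w = 14945/53 (w = -3 + (285 + 1/(-14 - 39)) = -3 + (285 + 1/(-53)) = -3 + (285 - 1/53) = -3 + 15104/53 = 14945/53 ≈ 281.98)
q(-10 - 14, 1)/w = (1 + (-10 - 14))/(14945/53) = (1 - 24)*(53/14945) = -23*53/14945 = -1219/14945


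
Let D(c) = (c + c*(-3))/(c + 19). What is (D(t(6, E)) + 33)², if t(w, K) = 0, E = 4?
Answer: 1089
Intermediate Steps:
D(c) = -2*c/(19 + c) (D(c) = (c - 3*c)/(19 + c) = (-2*c)/(19 + c) = -2*c/(19 + c))
(D(t(6, E)) + 33)² = (-2*0/(19 + 0) + 33)² = (-2*0/19 + 33)² = (-2*0*1/19 + 33)² = (0 + 33)² = 33² = 1089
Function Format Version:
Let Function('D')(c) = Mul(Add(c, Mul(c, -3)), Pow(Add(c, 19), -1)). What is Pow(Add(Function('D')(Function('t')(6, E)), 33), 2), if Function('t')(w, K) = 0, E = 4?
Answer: 1089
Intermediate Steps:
Function('D')(c) = Mul(-2, c, Pow(Add(19, c), -1)) (Function('D')(c) = Mul(Add(c, Mul(-3, c)), Pow(Add(19, c), -1)) = Mul(Mul(-2, c), Pow(Add(19, c), -1)) = Mul(-2, c, Pow(Add(19, c), -1)))
Pow(Add(Function('D')(Function('t')(6, E)), 33), 2) = Pow(Add(Mul(-2, 0, Pow(Add(19, 0), -1)), 33), 2) = Pow(Add(Mul(-2, 0, Pow(19, -1)), 33), 2) = Pow(Add(Mul(-2, 0, Rational(1, 19)), 33), 2) = Pow(Add(0, 33), 2) = Pow(33, 2) = 1089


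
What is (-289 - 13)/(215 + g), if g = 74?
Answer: -302/289 ≈ -1.0450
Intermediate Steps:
(-289 - 13)/(215 + g) = (-289 - 13)/(215 + 74) = -302/289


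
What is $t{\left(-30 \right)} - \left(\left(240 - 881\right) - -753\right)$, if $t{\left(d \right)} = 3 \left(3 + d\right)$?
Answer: $-193$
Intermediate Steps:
$t{\left(d \right)} = 9 + 3 d$
$t{\left(-30 \right)} - \left(\left(240 - 881\right) - -753\right) = \left(9 + 3 \left(-30\right)\right) - \left(\left(240 - 881\right) - -753\right) = \left(9 - 90\right) - \left(-641 + 753\right) = -81 - 112 = -193$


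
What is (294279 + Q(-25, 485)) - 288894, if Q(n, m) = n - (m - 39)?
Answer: 4914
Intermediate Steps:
Q(n, m) = 39 + n - m (Q(n, m) = n - (-39 + m) = n + (39 - m) = 39 + n - m)
(294279 + Q(-25, 485)) - 288894 = (294279 + (39 - 25 - 1*485)) - 288894 = (294279 + (39 - 25 - 485)) - 288894 = (294279 - 471) - 288894 = 293808 - 288894 = 4914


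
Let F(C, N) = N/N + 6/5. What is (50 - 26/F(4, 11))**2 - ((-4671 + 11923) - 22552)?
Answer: 2027700/121 ≈ 16758.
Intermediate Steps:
F(C, N) = 11/5 (F(C, N) = 1 + 6*(1/5) = 1 + 6/5 = 11/5)
(50 - 26/F(4, 11))**2 - ((-4671 + 11923) - 22552) = (50 - 26/11/5)**2 - ((-4671 + 11923) - 22552) = (50 - 26*5/11)**2 - (7252 - 22552) = (50 - 130/11)**2 - 1*(-15300) = (420/11)**2 + 15300 = 176400/121 + 15300 = 2027700/121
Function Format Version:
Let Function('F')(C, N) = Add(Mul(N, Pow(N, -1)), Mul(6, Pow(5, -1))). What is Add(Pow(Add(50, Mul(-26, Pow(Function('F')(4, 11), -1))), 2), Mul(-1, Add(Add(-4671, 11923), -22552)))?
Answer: Rational(2027700, 121) ≈ 16758.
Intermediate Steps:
Function('F')(C, N) = Rational(11, 5) (Function('F')(C, N) = Add(1, Mul(6, Rational(1, 5))) = Add(1, Rational(6, 5)) = Rational(11, 5))
Add(Pow(Add(50, Mul(-26, Pow(Function('F')(4, 11), -1))), 2), Mul(-1, Add(Add(-4671, 11923), -22552))) = Add(Pow(Add(50, Mul(-26, Pow(Rational(11, 5), -1))), 2), Mul(-1, Add(Add(-4671, 11923), -22552))) = Add(Pow(Add(50, Mul(-26, Rational(5, 11))), 2), Mul(-1, Add(7252, -22552))) = Add(Pow(Add(50, Rational(-130, 11)), 2), Mul(-1, -15300)) = Add(Pow(Rational(420, 11), 2), 15300) = Add(Rational(176400, 121), 15300) = Rational(2027700, 121)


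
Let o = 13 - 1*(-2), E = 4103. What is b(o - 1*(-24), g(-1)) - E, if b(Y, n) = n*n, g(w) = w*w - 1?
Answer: -4103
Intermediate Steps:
o = 15 (o = 13 + 2 = 15)
g(w) = -1 + w² (g(w) = w² - 1 = -1 + w²)
b(Y, n) = n²
b(o - 1*(-24), g(-1)) - E = (-1 + (-1)²)² - 1*4103 = (-1 + 1)² - 4103 = 0² - 4103 = 0 - 4103 = -4103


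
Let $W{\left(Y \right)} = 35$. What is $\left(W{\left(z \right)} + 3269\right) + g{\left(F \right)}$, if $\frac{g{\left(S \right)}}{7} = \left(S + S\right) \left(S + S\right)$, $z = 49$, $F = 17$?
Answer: $11396$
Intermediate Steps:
$g{\left(S \right)} = 28 S^{2}$ ($g{\left(S \right)} = 7 \left(S + S\right) \left(S + S\right) = 7 \cdot 2 S 2 S = 7 \cdot 4 S^{2} = 28 S^{2}$)
$\left(W{\left(z \right)} + 3269\right) + g{\left(F \right)} = \left(35 + 3269\right) + 28 \cdot 17^{2} = 3304 + 28 \cdot 289 = 3304 + 8092 = 11396$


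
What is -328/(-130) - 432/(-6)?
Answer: 4844/65 ≈ 74.523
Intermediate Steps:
-328/(-130) - 432/(-6) = -328*(-1/130) - 432*(-1/6) = 164/65 + 72 = 4844/65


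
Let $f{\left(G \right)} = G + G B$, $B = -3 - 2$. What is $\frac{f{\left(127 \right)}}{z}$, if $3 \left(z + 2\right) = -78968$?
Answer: $\frac{762}{39487} \approx 0.019297$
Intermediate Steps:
$z = - \frac{78974}{3}$ ($z = -2 + \frac{1}{3} \left(-78968\right) = -2 - \frac{78968}{3} = - \frac{78974}{3} \approx -26325.0$)
$B = -5$
$f{\left(G \right)} = - 4 G$ ($f{\left(G \right)} = G + G \left(-5\right) = G - 5 G = - 4 G$)
$\frac{f{\left(127 \right)}}{z} = \frac{\left(-4\right) 127}{- \frac{78974}{3}} = \left(-508\right) \left(- \frac{3}{78974}\right) = \frac{762}{39487}$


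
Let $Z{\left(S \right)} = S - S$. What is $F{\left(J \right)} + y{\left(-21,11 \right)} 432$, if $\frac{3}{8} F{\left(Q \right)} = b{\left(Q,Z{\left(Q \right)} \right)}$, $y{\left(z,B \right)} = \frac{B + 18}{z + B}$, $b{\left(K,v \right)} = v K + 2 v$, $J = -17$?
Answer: $- \frac{6264}{5} \approx -1252.8$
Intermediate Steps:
$Z{\left(S \right)} = 0$
$b{\left(K,v \right)} = 2 v + K v$ ($b{\left(K,v \right)} = K v + 2 v = 2 v + K v$)
$y{\left(z,B \right)} = \frac{18 + B}{B + z}$
$F{\left(Q \right)} = 0$ ($F{\left(Q \right)} = \frac{8 \cdot 0 \left(2 + Q\right)}{3} = \frac{8}{3} \cdot 0 = 0$)
$F{\left(J \right)} + y{\left(-21,11 \right)} 432 = 0 + \frac{18 + 11}{11 - 21} \cdot 432 = 0 + \frac{1}{-10} \cdot 29 \cdot 432 = 0 + \left(- \frac{1}{10}\right) 29 \cdot 432 = 0 - \frac{6264}{5} = - \frac{6264}{5}$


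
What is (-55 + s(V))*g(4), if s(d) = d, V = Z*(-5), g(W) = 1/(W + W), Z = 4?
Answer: -75/8 ≈ -9.3750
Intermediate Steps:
g(W) = 1/(2*W)
V = -20 (V = 4*(-5) = -20)
(-55 + s(V))*g(4) = (-55 - 20)*((1/2)/4) = -75/(2*4) = -75*1/8 = -75/8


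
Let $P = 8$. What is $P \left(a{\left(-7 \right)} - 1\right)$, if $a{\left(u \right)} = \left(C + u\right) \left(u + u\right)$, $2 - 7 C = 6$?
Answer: $840$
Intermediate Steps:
$C = - \frac{4}{7}$ ($C = \frac{2}{7} - \frac{6}{7} = - \frac{4}{7} \approx -0.57143$)
$a{\left(u \right)} = 2 u \left(- \frac{4}{7} + u\right)$ ($a{\left(u \right)} = \left(- \frac{4}{7} + u\right) \left(u + u\right) = \left(- \frac{4}{7} + u\right) 2 u = 2 u \left(- \frac{4}{7} + u\right)$)
$P \left(a{\left(-7 \right)} - 1\right) = 8 \left(\frac{2}{7} \left(-7\right) \left(-4 + 7 \left(-7\right)\right) - 1\right) = 8 \left(\frac{2}{7} \left(-7\right) \left(-4 - 49\right) - 1\right) = 8 \left(\frac{2}{7} \left(-7\right) \left(-53\right) - 1\right) = 8 \left(106 - 1\right) = 8 \cdot 105 = 840$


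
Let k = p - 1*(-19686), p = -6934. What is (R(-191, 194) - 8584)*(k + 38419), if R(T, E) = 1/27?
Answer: -3953249719/9 ≈ -4.3925e+8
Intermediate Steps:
R(T, E) = 1/27
k = 12752 (k = -6934 - 1*(-19686) = -6934 + 19686 = 12752)
(R(-191, 194) - 8584)*(k + 38419) = (1/27 - 8584)*(12752 + 38419) = -231767/27*51171 = -3953249719/9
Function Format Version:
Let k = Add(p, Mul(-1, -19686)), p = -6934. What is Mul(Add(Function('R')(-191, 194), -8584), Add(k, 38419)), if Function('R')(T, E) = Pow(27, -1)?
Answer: Rational(-3953249719, 9) ≈ -4.3925e+8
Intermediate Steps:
Function('R')(T, E) = Rational(1, 27)
k = 12752 (k = Add(-6934, Mul(-1, -19686)) = Add(-6934, 19686) = 12752)
Mul(Add(Function('R')(-191, 194), -8584), Add(k, 38419)) = Mul(Add(Rational(1, 27), -8584), Add(12752, 38419)) = Mul(Rational(-231767, 27), 51171) = Rational(-3953249719, 9)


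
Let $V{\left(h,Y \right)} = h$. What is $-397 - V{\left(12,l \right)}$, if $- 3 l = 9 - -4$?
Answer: $-409$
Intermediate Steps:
$l = - \frac{13}{3}$ ($l = - \frac{9 - -4}{3} = - \frac{9 + 4}{3} = \left(- \frac{1}{3}\right) 13 = - \frac{13}{3} \approx -4.3333$)
$-397 - V{\left(12,l \right)} = -397 - 12 = -409$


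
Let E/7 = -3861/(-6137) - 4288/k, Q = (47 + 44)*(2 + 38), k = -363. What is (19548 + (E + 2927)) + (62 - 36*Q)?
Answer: -241521477700/2227731 ≈ -1.0842e+5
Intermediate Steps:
Q = 3640 (Q = 91*40 = 3640)
E = 194018993/2227731 (E = 7*(-3861/(-6137) - 4288/(-363)) = 7*(-3861*(-1/6137) - 4288*(-1/363)) = 7*(3861/6137 + 4288/363) = 7*(27716999/2227731) = 194018993/2227731 ≈ 87.093)
(19548 + (E + 2927)) + (62 - 36*Q) = (19548 + (194018993/2227731 + 2927)) + (62 - 36*3640) = (19548 + 6714587630/2227731) + (62 - 131040) = 50262273218/2227731 - 130978 = -241521477700/2227731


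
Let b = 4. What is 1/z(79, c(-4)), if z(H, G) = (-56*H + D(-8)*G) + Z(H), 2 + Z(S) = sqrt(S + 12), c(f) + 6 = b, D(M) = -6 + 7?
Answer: -4428/19607093 - sqrt(91)/19607093 ≈ -0.00022632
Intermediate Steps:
D(M) = 1
c(f) = -2 (c(f) = -6 + 4 = -2)
Z(S) = -2 + sqrt(12 + S) (Z(S) = -2 + sqrt(S + 12) = -2 + sqrt(12 + S))
z(H, G) = -2 + G + sqrt(12 + H) - 56*H (z(H, G) = (-56*H + 1*G) + (-2 + sqrt(12 + H)) = (-56*H + G) + (-2 + sqrt(12 + H)) = (G - 56*H) + (-2 + sqrt(12 + H)) = -2 + G + sqrt(12 + H) - 56*H)
1/z(79, c(-4)) = 1/(-2 - 2 + sqrt(12 + 79) - 56*79) = 1/(-2 - 2 + sqrt(91) - 4424) = 1/(-4428 + sqrt(91))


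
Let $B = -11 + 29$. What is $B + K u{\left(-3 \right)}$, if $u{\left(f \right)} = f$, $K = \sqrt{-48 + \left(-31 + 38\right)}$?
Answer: $18 - 3 i \sqrt{41} \approx 18.0 - 19.209 i$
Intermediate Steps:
$K = i \sqrt{41}$ ($K = \sqrt{-48 + 7} = \sqrt{-41} = i \sqrt{41} \approx 6.4031 i$)
$B = 18$
$B + K u{\left(-3 \right)} = 18 + i \sqrt{41} \left(-3\right) = 18 - 3 i \sqrt{41}$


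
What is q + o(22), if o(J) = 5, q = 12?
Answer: 17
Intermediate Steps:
q + o(22) = 12 + 5 = 17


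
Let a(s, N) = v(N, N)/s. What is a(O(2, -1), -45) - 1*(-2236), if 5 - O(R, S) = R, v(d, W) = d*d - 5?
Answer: 8728/3 ≈ 2909.3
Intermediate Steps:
v(d, W) = -5 + d**2 (v(d, W) = d**2 - 5 = -5 + d**2)
O(R, S) = 5 - R
a(s, N) = (-5 + N**2)/s
a(O(2, -1), -45) - 1*(-2236) = (-5 + (-45)**2)/(5 - 1*2) - 1*(-2236) = (-5 + 2025)/(5 - 2) + 2236 = 2020/3 + 2236 = 8728/3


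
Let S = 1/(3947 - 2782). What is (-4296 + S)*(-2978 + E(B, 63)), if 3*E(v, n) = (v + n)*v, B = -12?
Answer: 15925397698/1165 ≈ 1.3670e+7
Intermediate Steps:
S = 1/1165 ≈ 0.00085837
E(v, n) = v*(n + v)/3 (E(v, n) = ((v + n)*v)/3 = ((n + v)*v)/3 = (v*(n + v))/3 = v*(n + v)/3)
(-4296 + S)*(-2978 + E(B, 63)) = (-4296 + 1/1165)*(-2978 + (1/3)*(-12)*(63 - 12)) = -5004839*(-2978 + (1/3)*(-12)*51)/1165 = -5004839*(-2978 - 204)/1165 = -5004839/1165*(-3182) = 15925397698/1165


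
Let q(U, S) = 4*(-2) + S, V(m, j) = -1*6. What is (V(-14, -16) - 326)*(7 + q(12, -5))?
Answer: 1992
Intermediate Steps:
V(m, j) = -6
q(U, S) = -8 + S
(V(-14, -16) - 326)*(7 + q(12, -5)) = (-6 - 326)*(7 + (-8 - 5)) = -332*(7 - 13) = -332*(-6) = 1992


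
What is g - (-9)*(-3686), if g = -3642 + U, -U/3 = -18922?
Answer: 19950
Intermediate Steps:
U = 56766 (U = -3*(-18922) = 56766)
g = 53124 (g = -3642 + 56766 = 53124)
g - (-9)*(-3686) = 53124 - (-9)*(-3686) = 53124 - 1*33174 = 53124 - 33174 = 19950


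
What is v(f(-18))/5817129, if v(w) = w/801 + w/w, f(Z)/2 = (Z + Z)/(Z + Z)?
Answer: 803/4659520329 ≈ 1.7234e-7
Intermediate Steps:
f(Z) = 2 (f(Z) = 2*((Z + Z)/(Z + Z)) = 2*((2*Z)/((2*Z))) = 2*((2*Z)*(1/(2*Z))) = 2*1 = 2)
v(w) = 1 + w/801 (v(w) = w*(1/801) + 1 = w/801 + 1 = 1 + w/801)
v(f(-18))/5817129 = (1 + (1/801)*2)/5817129 = (1 + 2/801)*(1/5817129) = (803/801)*(1/5817129) = 803/4659520329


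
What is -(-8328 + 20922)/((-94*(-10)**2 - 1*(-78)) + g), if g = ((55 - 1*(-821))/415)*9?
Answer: 2613255/1930373 ≈ 1.3538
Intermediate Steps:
g = 7884/415 (g = ((55 + 821)*(1/415))*9 = (876*(1/415))*9 = (876/415)*9 = 7884/415 ≈ 18.998)
-(-8328 + 20922)/((-94*(-10)**2 - 1*(-78)) + g) = -(-8328 + 20922)/((-94*(-10)**2 - 1*(-78)) + 7884/415) = -12594/((-94*100 + 78) + 7884/415) = -12594/((-9400 + 78) + 7884/415) = -12594/(-9322 + 7884/415) = -12594/(-3860746/415) = -12594*(-415)/3860746 = -1*(-2613255/1930373) = 2613255/1930373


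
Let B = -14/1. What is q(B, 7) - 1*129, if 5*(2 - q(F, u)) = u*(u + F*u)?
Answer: 2/5 ≈ 0.40000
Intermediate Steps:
B = -14 (B = -14*1 = -14)
q(F, u) = 2 - u*(u + F*u)/5
q(B, 7) - 1*129 = (2 - 1/5*7**2 - 1/5*(-14)*7**2) - 1*129 = (2 - 1/5*49 - 1/5*(-14)*49) - 129 = (2 - 49/5 + 686/5) - 129 = 647/5 - 129 = 2/5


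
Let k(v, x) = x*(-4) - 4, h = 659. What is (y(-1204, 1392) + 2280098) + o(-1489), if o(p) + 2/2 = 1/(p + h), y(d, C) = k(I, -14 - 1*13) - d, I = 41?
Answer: 1893566149/830 ≈ 2.2814e+6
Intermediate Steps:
k(v, x) = -4 - 4*x (k(v, x) = -4*x - 4 = -4 - 4*x)
y(d, C) = 104 - d (y(d, C) = (-4 - 4*(-14 - 1*13)) - d = (-4 - 4*(-14 - 13)) - d = (-4 - 4*(-27)) - d = (-4 + 108) - d = 104 - d)
o(p) = -1 + 1/(659 + p) (o(p) = -1 + 1/(p + 659) = -1 + 1/(659 + p))
(y(-1204, 1392) + 2280098) + o(-1489) = ((104 - 1*(-1204)) + 2280098) + (-658 - 1*(-1489))/(659 - 1489) = ((104 + 1204) + 2280098) + (-658 + 1489)/(-830) = (1308 + 2280098) - 1/830*831 = 2281406 - 831/830 = 1893566149/830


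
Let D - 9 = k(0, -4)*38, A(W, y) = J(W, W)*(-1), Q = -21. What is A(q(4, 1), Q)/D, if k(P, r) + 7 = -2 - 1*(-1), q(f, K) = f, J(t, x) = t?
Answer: 4/295 ≈ 0.013559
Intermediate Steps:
A(W, y) = -W (A(W, y) = W*(-1) = -W)
k(P, r) = -8 (k(P, r) = -7 + (-2 - 1*(-1)) = -7 + (-2 + 1) = -7 - 1 = -8)
D = -295 (D = 9 - 8*38 = 9 - 304 = -295)
A(q(4, 1), Q)/D = -1*4/(-295) = -4*(-1/295) = 4/295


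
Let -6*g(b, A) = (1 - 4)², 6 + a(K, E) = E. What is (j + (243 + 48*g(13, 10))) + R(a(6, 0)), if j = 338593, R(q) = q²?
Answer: 338800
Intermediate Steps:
a(K, E) = -6 + E
g(b, A) = -3/2 (g(b, A) = -(1 - 4)²/6 = -⅙*(-3)² = -⅙*9 = -3/2)
(j + (243 + 48*g(13, 10))) + R(a(6, 0)) = (338593 + (243 + 48*(-3/2))) + (-6 + 0)² = (338593 + (243 - 72)) + (-6)² = (338593 + 171) + 36 = 338764 + 36 = 338800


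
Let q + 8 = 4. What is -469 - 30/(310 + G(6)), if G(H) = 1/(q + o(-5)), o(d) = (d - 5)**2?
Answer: -13960789/29761 ≈ -469.10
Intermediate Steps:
q = -4 (q = -8 + 4 = -4)
o(d) = (-5 + d)**2
G(H) = 1/96 (G(H) = 1/(-4 + (-5 - 5)**2) = 1/(-4 + (-10)**2) = 1/(-4 + 100) = 1/96)
-469 - 30/(310 + G(6)) = -469 - 30/(310 + 1/96) = -469 - 30/29761/96 = -469 - 30*96/29761 = -469 - 2880/29761 = -13960789/29761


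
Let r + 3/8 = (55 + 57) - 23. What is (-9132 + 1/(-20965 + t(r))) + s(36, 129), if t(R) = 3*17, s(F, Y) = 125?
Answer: -188372399/20914 ≈ -9007.0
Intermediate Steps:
r = 709/8 (r = -3/8 + ((55 + 57) - 23) = -3/8 + (112 - 23) = -3/8 + 89 = 709/8 ≈ 88.625)
t(R) = 51
(-9132 + 1/(-20965 + t(r))) + s(36, 129) = (-9132 + 1/(-20965 + 51)) + 125 = (-9132 + 1/(-20914)) + 125 = (-9132 - 1/20914) + 125 = -190986649/20914 + 125 = -188372399/20914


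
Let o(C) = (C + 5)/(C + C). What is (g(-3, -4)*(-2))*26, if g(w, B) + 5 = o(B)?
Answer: 533/2 ≈ 266.50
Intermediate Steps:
o(C) = (5 + C)/(2*C) (o(C) = (5 + C)/((2*C)) = (5 + C)*(1/(2*C)) = (5 + C)/(2*C))
g(w, B) = -5 + (5 + B)/(2*B)
(g(-3, -4)*(-2))*26 = (((½)*(5 - 9*(-4))/(-4))*(-2))*26 = (((½)*(-¼)*(5 + 36))*(-2))*26 = (((½)*(-¼)*41)*(-2))*26 = -41/8*(-2)*26 = (41/4)*26 = 533/2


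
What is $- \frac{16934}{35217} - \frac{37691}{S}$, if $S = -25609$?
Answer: $\frac{893701141}{901872153} \approx 0.99094$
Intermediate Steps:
$- \frac{16934}{35217} - \frac{37691}{S} = - \frac{16934}{35217} - \frac{37691}{-25609} = \left(-16934\right) \frac{1}{35217} - - \frac{37691}{25609} = - \frac{16934}{35217} + \frac{37691}{25609} = \frac{893701141}{901872153}$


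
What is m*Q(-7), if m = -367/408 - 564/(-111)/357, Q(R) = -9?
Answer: 280647/35224 ≈ 7.9675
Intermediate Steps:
m = -31183/35224 (m = -367*1/408 - 564*(-1/111)*(1/357) = -367/408 + (188/37)*(1/357) = -367/408 + 188/13209 = -31183/35224 ≈ -0.88528)
m*Q(-7) = -31183/35224*(-9) = 280647/35224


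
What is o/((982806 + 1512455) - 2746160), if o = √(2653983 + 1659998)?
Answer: -√4313981/250899 ≈ -0.0082783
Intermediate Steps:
o = √4313981 ≈ 2077.0
o/((982806 + 1512455) - 2746160) = √4313981/((982806 + 1512455) - 2746160) = √4313981/(2495261 - 2746160) = √4313981/(-250899) = √4313981*(-1/250899) = -√4313981/250899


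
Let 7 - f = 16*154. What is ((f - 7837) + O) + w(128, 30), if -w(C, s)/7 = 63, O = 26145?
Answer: 15410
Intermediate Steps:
w(C, s) = -441 (w(C, s) = -7*63 = -441)
f = -2457 (f = 7 - 16*154 = 7 - 1*2464 = 7 - 2464 = -2457)
((f - 7837) + O) + w(128, 30) = ((-2457 - 7837) + 26145) - 441 = (-10294 + 26145) - 441 = 15851 - 441 = 15410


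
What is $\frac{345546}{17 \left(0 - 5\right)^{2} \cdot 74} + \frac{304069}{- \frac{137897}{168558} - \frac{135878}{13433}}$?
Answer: $- \frac{86577205534217337}{3114266346085} \approx -27800.0$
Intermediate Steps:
$\frac{345546}{17 \left(0 - 5\right)^{2} \cdot 74} + \frac{304069}{- \frac{137897}{168558} - \frac{135878}{13433}} = \frac{345546}{17 \left(-5\right)^{2} \cdot 74} + \frac{304069}{\left(-137897\right) \frac{1}{168558} - \frac{135878}{13433}} = \frac{345546}{17 \cdot 25 \cdot 74} + \frac{304069}{- \frac{137897}{168558} - \frac{135878}{13433}} = \frac{345546}{425 \cdot 74} + \frac{304069}{- \frac{24755694325}{2264239614}} = \frac{345546}{31450} + 304069 \left(- \frac{2264239614}{24755694325}\right) = 345546 \cdot \frac{1}{31450} - \frac{688485075189366}{24755694325} = \frac{172773}{15725} - \frac{688485075189366}{24755694325} = - \frac{86577205534217337}{3114266346085}$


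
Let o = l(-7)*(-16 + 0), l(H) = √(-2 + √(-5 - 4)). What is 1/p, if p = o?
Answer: -1/(16*√(-2 + 3*I)) ≈ -0.015531 + 0.02902*I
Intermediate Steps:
l(H) = √(-2 + 3*I) (l(H) = √(-2 + √(-9)) = √(-2 + 3*I))
o = -16*√(-2 + 3*I) (o = √(-2 + 3*I)*(-16 + 0) = √(-2 + 3*I)*(-16) = -16*√(-2 + 3*I) ≈ -14.336 - 26.786*I)
p = -16*√(-2 + 3*I) ≈ -14.336 - 26.786*I
1/p = 1/(-16*√(-2 + 3*I)) = -1/(16*√(-2 + 3*I))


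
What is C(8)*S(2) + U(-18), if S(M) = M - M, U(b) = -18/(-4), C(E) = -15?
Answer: 9/2 ≈ 4.5000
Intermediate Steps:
U(b) = 9/2 (U(b) = -18*(-1/4) = 9/2)
S(M) = 0
C(8)*S(2) + U(-18) = -15*0 + 9/2 = 0 + 9/2 = 9/2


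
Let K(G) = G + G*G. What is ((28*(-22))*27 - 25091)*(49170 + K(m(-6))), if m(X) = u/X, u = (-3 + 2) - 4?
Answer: -73857011525/36 ≈ -2.0516e+9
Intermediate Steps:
u = -5 (u = -1 - 4 = -5)
m(X) = -5/X
K(G) = G + G**2
((28*(-22))*27 - 25091)*(49170 + K(m(-6))) = ((28*(-22))*27 - 25091)*(49170 + (-5/(-6))*(1 - 5/(-6))) = (-616*27 - 25091)*(49170 + (-5*(-1/6))*(1 - 5*(-1/6))) = (-16632 - 25091)*(49170 + 5*(1 + 5/6)/6) = -41723*(49170 + (5/6)*(11/6)) = -41723*(49170 + 55/36) = -41723*1770175/36 = -73857011525/36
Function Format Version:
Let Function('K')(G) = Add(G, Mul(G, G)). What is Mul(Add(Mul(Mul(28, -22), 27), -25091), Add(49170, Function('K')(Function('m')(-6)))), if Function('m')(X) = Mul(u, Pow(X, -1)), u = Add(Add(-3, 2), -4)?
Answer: Rational(-73857011525, 36) ≈ -2.0516e+9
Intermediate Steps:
u = -5 (u = Add(-1, -4) = -5)
Function('m')(X) = Mul(-5, Pow(X, -1))
Function('K')(G) = Add(G, Pow(G, 2))
Mul(Add(Mul(Mul(28, -22), 27), -25091), Add(49170, Function('K')(Function('m')(-6)))) = Mul(Add(Mul(Mul(28, -22), 27), -25091), Add(49170, Mul(Mul(-5, Pow(-6, -1)), Add(1, Mul(-5, Pow(-6, -1)))))) = Mul(Add(Mul(-616, 27), -25091), Add(49170, Mul(Mul(-5, Rational(-1, 6)), Add(1, Mul(-5, Rational(-1, 6)))))) = Mul(Add(-16632, -25091), Add(49170, Mul(Rational(5, 6), Add(1, Rational(5, 6))))) = Mul(-41723, Add(49170, Mul(Rational(5, 6), Rational(11, 6)))) = Mul(-41723, Add(49170, Rational(55, 36))) = Mul(-41723, Rational(1770175, 36)) = Rational(-73857011525, 36)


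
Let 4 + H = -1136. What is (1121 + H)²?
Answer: 361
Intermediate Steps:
H = -1140 (H = -4 - 1136 = -1140)
(1121 + H)² = (1121 - 1140)² = (-19)² = 361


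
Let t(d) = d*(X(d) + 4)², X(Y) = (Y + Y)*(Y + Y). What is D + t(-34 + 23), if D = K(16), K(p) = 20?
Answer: -2619564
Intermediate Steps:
X(Y) = 4*Y² (X(Y) = (2*Y)*(2*Y) = 4*Y²)
t(d) = d*(4 + 4*d²)² (t(d) = d*(4*d² + 4)² = d*(4 + 4*d²)²)
D = 20
D + t(-34 + 23) = 20 + 16*(-34 + 23)*(1 + (-34 + 23)²)² = 20 + 16*(-11)*(1 + (-11)²)² = 20 + 16*(-11)*(1 + 121)² = 20 + 16*(-11)*122² = 20 + 16*(-11)*14884 = 20 - 2619584 = -2619564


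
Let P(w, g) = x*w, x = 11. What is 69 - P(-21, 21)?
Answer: 300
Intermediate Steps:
P(w, g) = 11*w
69 - P(-21, 21) = 69 - 11*(-21) = 69 - 1*(-231) = 69 + 231 = 300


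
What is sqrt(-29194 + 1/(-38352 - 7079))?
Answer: I*sqrt(60255708412065)/45431 ≈ 170.86*I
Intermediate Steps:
sqrt(-29194 + 1/(-38352 - 7079)) = sqrt(-29194 + 1/(-45431)) = sqrt(-29194 - 1/45431) = sqrt(-1326312615/45431) = I*sqrt(60255708412065)/45431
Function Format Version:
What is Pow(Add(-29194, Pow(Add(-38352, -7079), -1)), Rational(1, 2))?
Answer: Mul(Rational(1, 45431), I, Pow(60255708412065, Rational(1, 2))) ≈ Mul(170.86, I)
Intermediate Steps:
Pow(Add(-29194, Pow(Add(-38352, -7079), -1)), Rational(1, 2)) = Pow(Add(-29194, Pow(-45431, -1)), Rational(1, 2)) = Pow(Add(-29194, Rational(-1, 45431)), Rational(1, 2)) = Pow(Rational(-1326312615, 45431), Rational(1, 2)) = Mul(Rational(1, 45431), I, Pow(60255708412065, Rational(1, 2)))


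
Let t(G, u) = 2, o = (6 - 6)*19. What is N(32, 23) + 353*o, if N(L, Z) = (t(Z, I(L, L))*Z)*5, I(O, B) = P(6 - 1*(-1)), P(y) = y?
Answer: 230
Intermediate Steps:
o = 0 (o = 0*19 = 0)
I(O, B) = 7 (I(O, B) = 6 - 1*(-1) = 6 + 1 = 7)
N(L, Z) = 10*Z (N(L, Z) = (2*Z)*5 = 10*Z)
N(32, 23) + 353*o = 10*23 + 353*0 = 230 + 0 = 230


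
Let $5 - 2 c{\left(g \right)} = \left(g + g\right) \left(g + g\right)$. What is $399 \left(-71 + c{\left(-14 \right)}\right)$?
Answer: $- \frac{367479}{2} \approx -1.8374 \cdot 10^{5}$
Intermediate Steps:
$c{\left(g \right)} = \frac{5}{2} - 2 g^{2}$ ($c{\left(g \right)} = \frac{5}{2} - \frac{\left(g + g\right) \left(g + g\right)}{2} = \frac{5}{2} - \frac{2 g 2 g}{2} = \frac{5}{2} - \frac{4 g^{2}}{2} = \frac{5}{2} - 2 g^{2}$)
$399 \left(-71 + c{\left(-14 \right)}\right) = 399 \left(-71 + \left(\frac{5}{2} - 2 \left(-14\right)^{2}\right)\right) = 399 \left(-71 + \left(\frac{5}{2} - 392\right)\right) = 399 \left(-71 - \frac{779}{2}\right) = 399 \left(- \frac{921}{2}\right) = - \frac{367479}{2}$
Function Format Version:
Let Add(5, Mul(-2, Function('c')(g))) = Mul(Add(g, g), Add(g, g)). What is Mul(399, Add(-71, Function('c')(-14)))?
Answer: Rational(-367479, 2) ≈ -1.8374e+5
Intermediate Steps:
Function('c')(g) = Add(Rational(5, 2), Mul(-2, Pow(g, 2))) (Function('c')(g) = Add(Rational(5, 2), Mul(Rational(-1, 2), Mul(Add(g, g), Add(g, g)))) = Add(Rational(5, 2), Mul(Rational(-1, 2), Mul(Mul(2, g), Mul(2, g)))) = Add(Rational(5, 2), Mul(Rational(-1, 2), Mul(4, Pow(g, 2)))) = Add(Rational(5, 2), Mul(-2, Pow(g, 2))))
Mul(399, Add(-71, Function('c')(-14))) = Mul(399, Add(-71, Add(Rational(5, 2), Mul(-2, Pow(-14, 2))))) = Mul(399, Add(-71, Add(Rational(5, 2), Mul(-2, 196)))) = Mul(399, Add(-71, Add(Rational(5, 2), -392))) = Mul(399, Add(-71, Rational(-779, 2))) = Mul(399, Rational(-921, 2)) = Rational(-367479, 2)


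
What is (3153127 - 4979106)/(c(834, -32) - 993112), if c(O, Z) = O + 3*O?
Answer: 1825979/989776 ≈ 1.8448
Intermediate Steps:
c(O, Z) = 4*O
(3153127 - 4979106)/(c(834, -32) - 993112) = (3153127 - 4979106)/(4*834 - 993112) = -1825979/(3336 - 993112) = -1825979/(-989776) = -1825979*(-1/989776) = 1825979/989776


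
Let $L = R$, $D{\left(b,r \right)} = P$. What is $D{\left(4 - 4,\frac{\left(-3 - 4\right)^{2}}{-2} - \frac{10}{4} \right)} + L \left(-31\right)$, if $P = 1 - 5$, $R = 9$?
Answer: $-283$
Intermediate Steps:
$P = -4$ ($P = 1 - 5 = -4$)
$D{\left(b,r \right)} = -4$
$L = 9$
$D{\left(4 - 4,\frac{\left(-3 - 4\right)^{2}}{-2} - \frac{10}{4} \right)} + L \left(-31\right) = -4 + 9 \left(-31\right) = -4 - 279 = -283$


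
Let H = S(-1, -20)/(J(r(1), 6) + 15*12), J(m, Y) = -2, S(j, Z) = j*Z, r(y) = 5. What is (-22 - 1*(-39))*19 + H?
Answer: 28757/89 ≈ 323.11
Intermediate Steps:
S(j, Z) = Z*j
H = 10/89 (H = (-20*(-1))/(-2 + 15*12) = 20/(-2 + 180) = 20/178 = 20*(1/178) = 10/89 ≈ 0.11236)
(-22 - 1*(-39))*19 + H = (-22 - 1*(-39))*19 + 10/89 = (-22 + 39)*19 + 10/89 = 17*19 + 10/89 = 323 + 10/89 = 28757/89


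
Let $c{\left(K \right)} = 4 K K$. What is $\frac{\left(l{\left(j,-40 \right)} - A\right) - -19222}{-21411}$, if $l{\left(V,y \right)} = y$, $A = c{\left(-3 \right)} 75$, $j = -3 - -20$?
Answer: $- \frac{5494}{7137} \approx -0.76979$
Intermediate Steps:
$c{\left(K \right)} = 4 K^{2}$
$j = 17$ ($j = -3 + 20 = 17$)
$A = 2700$ ($A = 4 \left(-3\right)^{2} \cdot 75 = 4 \cdot 9 \cdot 75 = 36 \cdot 75 = 2700$)
$\frac{\left(l{\left(j,-40 \right)} - A\right) - -19222}{-21411} = \frac{\left(-40 - 2700\right) - -19222}{-21411} = \left(\left(-40 - 2700\right) + 19222\right) \left(- \frac{1}{21411}\right) = \left(-2740 + 19222\right) \left(- \frac{1}{21411}\right) = 16482 \left(- \frac{1}{21411}\right) = - \frac{5494}{7137}$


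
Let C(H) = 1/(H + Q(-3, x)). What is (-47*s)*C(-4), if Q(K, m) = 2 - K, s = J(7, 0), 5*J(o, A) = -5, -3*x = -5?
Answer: 47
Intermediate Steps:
x = 5/3 (x = -⅓*(-5) = 5/3 ≈ 1.6667)
J(o, A) = -1 (J(o, A) = (⅕)*(-5) = -1)
s = -1
C(H) = 1/(5 + H) (C(H) = 1/(H + (2 - 1*(-3))) = 1/(H + (2 + 3)) = 1/(H + 5) = 1/(5 + H))
(-47*s)*C(-4) = (-47*(-1))/(5 - 4) = 47/1 = 47*1 = 47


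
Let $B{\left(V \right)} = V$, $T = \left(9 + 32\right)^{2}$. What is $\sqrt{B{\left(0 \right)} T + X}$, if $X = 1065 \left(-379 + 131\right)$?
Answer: $2 i \sqrt{66030} \approx 513.93 i$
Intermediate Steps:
$T = 1681$ ($T = 41^{2} = 1681$)
$X = -264120$ ($X = 1065 \left(-248\right) = -264120$)
$\sqrt{B{\left(0 \right)} T + X} = \sqrt{0 \cdot 1681 - 264120} = \sqrt{0 - 264120} = \sqrt{-264120} = 2 i \sqrt{66030}$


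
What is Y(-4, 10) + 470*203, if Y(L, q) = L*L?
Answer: 95426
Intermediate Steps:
Y(L, q) = L**2
Y(-4, 10) + 470*203 = (-4)**2 + 470*203 = 16 + 95410 = 95426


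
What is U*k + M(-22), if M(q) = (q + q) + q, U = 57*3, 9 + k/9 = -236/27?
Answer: -27369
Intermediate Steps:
k = -479/3 (k = -81 + 9*(-236/27) = -81 - 236/3 = -479/3 ≈ -159.67)
U = 171
M(q) = 3*q (M(q) = 2*q + q = 3*q)
U*k + M(-22) = 171*(-479/3) + 3*(-22) = -27303 - 66 = -27369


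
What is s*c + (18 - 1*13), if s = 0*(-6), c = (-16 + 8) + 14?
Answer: 5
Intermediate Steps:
c = 6 (c = -8 + 14 = 6)
s = 0
s*c + (18 - 1*13) = 0*6 + (18 - 1*13) = 0 + (18 - 13) = 0 + 5 = 5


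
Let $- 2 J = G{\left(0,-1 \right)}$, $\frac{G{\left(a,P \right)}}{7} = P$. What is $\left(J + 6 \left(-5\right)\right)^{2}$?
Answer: $\frac{2809}{4} \approx 702.25$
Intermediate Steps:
$G{\left(a,P \right)} = 7 P$
$J = \frac{7}{2}$ ($J = - \frac{7 \left(-1\right)}{2} = \left(- \frac{1}{2}\right) \left(-7\right) = \frac{7}{2} \approx 3.5$)
$\left(J + 6 \left(-5\right)\right)^{2} = \left(\frac{7}{2} + 6 \left(-5\right)\right)^{2} = \left(\frac{7}{2} - 30\right)^{2} = \left(- \frac{53}{2}\right)^{2} = \frac{2809}{4}$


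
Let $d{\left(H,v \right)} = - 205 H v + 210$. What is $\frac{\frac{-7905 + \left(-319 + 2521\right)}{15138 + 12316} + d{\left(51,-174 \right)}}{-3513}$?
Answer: $- \frac{16649750939}{32148634} \approx -517.9$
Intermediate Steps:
$d{\left(H,v \right)} = 210 - 205 H v$ ($d{\left(H,v \right)} = - 205 H v + 210 = 210 - 205 H v$)
$\frac{\frac{-7905 + \left(-319 + 2521\right)}{15138 + 12316} + d{\left(51,-174 \right)}}{-3513} = \frac{\frac{-7905 + \left(-319 + 2521\right)}{15138 + 12316} - \left(-210 + 10455 \left(-174\right)\right)}{-3513} = \left(\frac{-7905 + 2202}{27454} + \left(210 + 1819170\right)\right) \left(- \frac{1}{3513}\right) = \left(\left(-5703\right) \frac{1}{27454} + 1819380\right) \left(- \frac{1}{3513}\right) = \left(- \frac{5703}{27454} + 1819380\right) \left(- \frac{1}{3513}\right) = \frac{49949252817}{27454} \left(- \frac{1}{3513}\right) = - \frac{16649750939}{32148634}$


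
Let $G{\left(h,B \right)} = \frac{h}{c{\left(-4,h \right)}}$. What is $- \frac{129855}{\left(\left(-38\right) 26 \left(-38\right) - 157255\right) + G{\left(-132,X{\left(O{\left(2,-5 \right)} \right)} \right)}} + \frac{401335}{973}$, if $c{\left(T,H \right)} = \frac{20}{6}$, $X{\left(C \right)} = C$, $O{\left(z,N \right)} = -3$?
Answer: $\frac{240932279830}{582586669} \approx 413.56$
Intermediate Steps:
$c{\left(T,H \right)} = \frac{10}{3}$ ($c{\left(T,H \right)} = 20 \cdot \frac{1}{6} = \frac{10}{3}$)
$G{\left(h,B \right)} = \frac{3 h}{10}$ ($G{\left(h,B \right)} = \frac{h}{\frac{10}{3}} = h \frac{3}{10} = \frac{3 h}{10}$)
$- \frac{129855}{\left(\left(-38\right) 26 \left(-38\right) - 157255\right) + G{\left(-132,X{\left(O{\left(2,-5 \right)} \right)} \right)}} + \frac{401335}{973} = - \frac{129855}{\left(\left(-38\right) 26 \left(-38\right) - 157255\right) + \frac{3}{10} \left(-132\right)} + \frac{401335}{973} = - \frac{129855}{\left(\left(-988\right) \left(-38\right) - 157255\right) - \frac{198}{5}} + 401335 \cdot \frac{1}{973} = - \frac{129855}{\left(37544 - 157255\right) - \frac{198}{5}} + \frac{401335}{973} = - \frac{129855}{-119711 - \frac{198}{5}} + \frac{401335}{973} = - \frac{129855}{- \frac{598753}{5}} + \frac{401335}{973} = \left(-129855\right) \left(- \frac{5}{598753}\right) + \frac{401335}{973} = \frac{649275}{598753} + \frac{401335}{973} = \frac{240932279830}{582586669}$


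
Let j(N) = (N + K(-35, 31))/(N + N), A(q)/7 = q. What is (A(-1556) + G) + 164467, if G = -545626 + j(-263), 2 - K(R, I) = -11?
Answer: -103109288/263 ≈ -3.9205e+5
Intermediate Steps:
A(q) = 7*q
K(R, I) = 13 (K(R, I) = 2 - 1*(-11) = 2 + 11 = 13)
j(N) = (13 + N)/(2*N) (j(N) = (N + 13)/(N + N) = (13 + N)/((2*N)) = (13 + N)*(1/(2*N)) = (13 + N)/(2*N))
G = -143499513/263 (G = -545626 + (½)*(13 - 263)/(-263) = -545626 + (½)*(-1/263)*(-250) = -545626 + 125/263 = -143499513/263 ≈ -5.4563e+5)
(A(-1556) + G) + 164467 = (7*(-1556) - 143499513/263) + 164467 = (-10892 - 143499513/263) + 164467 = -146364109/263 + 164467 = -103109288/263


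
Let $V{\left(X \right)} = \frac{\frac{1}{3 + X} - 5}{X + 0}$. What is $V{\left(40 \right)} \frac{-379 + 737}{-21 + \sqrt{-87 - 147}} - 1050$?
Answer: $- \frac{101453429}{96750} + \frac{19153 i \sqrt{26}}{96750} \approx -1048.6 + 1.0094 i$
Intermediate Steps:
$V{\left(X \right)} = \frac{-5 + \frac{1}{3 + X}}{X}$
$V{\left(40 \right)} \frac{-379 + 737}{-21 + \sqrt{-87 - 147}} - 1050 = \frac{-14 - 200}{40 \left(3 + 40\right)} \frac{-379 + 737}{-21 + \sqrt{-87 - 147}} - 1050 = \frac{-14 - 200}{40 \cdot 43} \frac{358}{-21 + \sqrt{-234}} - 1050 = \frac{1}{40} \cdot \frac{1}{43} \left(-214\right) \frac{358}{-21 + 3 i \sqrt{26}} - 1050 = - \frac{107 \frac{358}{-21 + 3 i \sqrt{26}}}{860} - 1050 = - \frac{19153}{430 \left(-21 + 3 i \sqrt{26}\right)} - 1050 = -1050 - \frac{19153}{430 \left(-21 + 3 i \sqrt{26}\right)}$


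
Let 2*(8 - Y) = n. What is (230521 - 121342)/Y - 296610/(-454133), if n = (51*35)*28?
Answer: -42171875787/11345150606 ≈ -3.7172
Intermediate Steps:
n = 49980 (n = 1785*28 = 49980)
Y = -24982 (Y = 8 - 1/2*49980 = 8 - 24990 = -24982)
(230521 - 121342)/Y - 296610/(-454133) = (230521 - 121342)/(-24982) - 296610/(-454133) = 109179*(-1/24982) - 296610*(-1/454133) = -109179/24982 + 296610/454133 = -42171875787/11345150606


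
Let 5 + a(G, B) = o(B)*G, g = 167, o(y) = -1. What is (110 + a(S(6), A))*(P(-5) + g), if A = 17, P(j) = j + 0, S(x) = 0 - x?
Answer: 17982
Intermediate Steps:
S(x) = -x
P(j) = j
a(G, B) = -5 - G
(110 + a(S(6), A))*(P(-5) + g) = (110 + (-5 - (-1)*6))*(-5 + 167) = (110 + (-5 - 1*(-6)))*162 = (110 + (-5 + 6))*162 = (110 + 1)*162 = 111*162 = 17982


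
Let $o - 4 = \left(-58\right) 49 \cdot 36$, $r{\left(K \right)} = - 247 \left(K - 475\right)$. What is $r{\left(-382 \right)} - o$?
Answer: $313987$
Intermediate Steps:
$r{\left(K \right)} = 117325 - 247 K$ ($r{\left(K \right)} = - 247 \left(-475 + K\right) = 117325 - 247 K$)
$o = -102308$ ($o = 4 + \left(-58\right) 49 \cdot 36 = 4 - 102312 = -102308$)
$r{\left(-382 \right)} - o = \left(117325 - -94354\right) - -102308 = \left(117325 + 94354\right) + 102308 = 211679 + 102308 = 313987$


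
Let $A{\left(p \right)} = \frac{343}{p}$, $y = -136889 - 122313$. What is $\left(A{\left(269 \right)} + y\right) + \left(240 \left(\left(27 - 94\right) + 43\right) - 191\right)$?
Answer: $- \frac{71325814}{269} \approx -2.6515 \cdot 10^{5}$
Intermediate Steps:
$y = -259202$
$\left(A{\left(269 \right)} + y\right) + \left(240 \left(\left(27 - 94\right) + 43\right) - 191\right) = \left(\frac{343}{269} - 259202\right) + \left(240 \left(\left(27 - 94\right) + 43\right) - 191\right) = \left(343 \cdot \frac{1}{269} - 259202\right) + \left(240 \left(-67 + 43\right) - 191\right) = \left(\frac{343}{269} - 259202\right) + \left(240 \left(-24\right) - 191\right) = - \frac{69724995}{269} - 5951 = - \frac{71325814}{269}$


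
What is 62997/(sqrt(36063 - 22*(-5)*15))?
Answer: 20999*sqrt(37713)/12571 ≈ 324.40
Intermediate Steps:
62997/(sqrt(36063 - 22*(-5)*15)) = 62997/(sqrt(36063 + 110*15)) = 62997/(sqrt(36063 + 1650)) = 62997/(sqrt(37713)) = 62997*(sqrt(37713)/37713) = 20999*sqrt(37713)/12571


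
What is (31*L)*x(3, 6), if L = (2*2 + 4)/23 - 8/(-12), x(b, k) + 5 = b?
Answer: -4340/69 ≈ -62.899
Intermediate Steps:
x(b, k) = -5 + b
L = 70/69 (L = (4 + 4)*(1/23) - 8*(-1/12) = 8*(1/23) + 2/3 = 8/23 + 2/3 = 70/69 ≈ 1.0145)
(31*L)*x(3, 6) = (31*(70/69))*(-5 + 3) = (2170/69)*(-2) = -4340/69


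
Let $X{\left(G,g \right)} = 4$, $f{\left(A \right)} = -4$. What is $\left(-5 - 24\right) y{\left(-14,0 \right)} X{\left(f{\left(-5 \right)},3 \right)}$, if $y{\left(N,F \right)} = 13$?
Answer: $-1508$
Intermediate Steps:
$\left(-5 - 24\right) y{\left(-14,0 \right)} X{\left(f{\left(-5 \right)},3 \right)} = \left(-5 - 24\right) 13 \cdot 4 = \left(-29\right) 13 \cdot 4 = \left(-377\right) 4 = -1508$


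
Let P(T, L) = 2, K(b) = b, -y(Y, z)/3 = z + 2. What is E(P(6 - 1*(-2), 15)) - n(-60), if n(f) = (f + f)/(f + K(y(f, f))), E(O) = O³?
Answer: 172/19 ≈ 9.0526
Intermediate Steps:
y(Y, z) = -6 - 3*z (y(Y, z) = -3*(z + 2) = -3*(2 + z) = -6 - 3*z)
n(f) = 2*f/(-6 - 2*f) (n(f) = (f + f)/(f + (-6 - 3*f)) = (2*f)/(-6 - 2*f) = 2*f/(-6 - 2*f))
E(P(6 - 1*(-2), 15)) - n(-60) = 2³ - (-1)*(-60)/(3 - 60) = 8 - (-1)*(-60)/(-57) = 8 - (-1)*(-60)*(-1)/57 = 8 - 1*(-20/19) = 8 + 20/19 = 172/19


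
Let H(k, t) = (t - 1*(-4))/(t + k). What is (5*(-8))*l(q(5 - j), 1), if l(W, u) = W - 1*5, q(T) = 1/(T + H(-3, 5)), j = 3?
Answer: 2520/13 ≈ 193.85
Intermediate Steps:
H(k, t) = (4 + t)/(k + t) (H(k, t) = (t + 4)/(k + t) = (4 + t)/(k + t))
q(T) = 1/(9/2 + T) (q(T) = 1/(T + (4 + 5)/(-3 + 5)) = 1/(T + 9/2) = 1/(9/2 + T))
l(W, u) = -5 + W (l(W, u) = W - 5 = -5 + W)
(5*(-8))*l(q(5 - j), 1) = (5*(-8))*(-5 + 2/(9 + 2*(5 - 1*3))) = -40*(-5 + 2/(9 + 2*(5 - 3))) = -40*(-5 + 2/(9 + 2*2)) = -40*(-5 + 2/(9 + 4)) = -40*(-5 + 2/13) = -40*(-63/13) = 2520/13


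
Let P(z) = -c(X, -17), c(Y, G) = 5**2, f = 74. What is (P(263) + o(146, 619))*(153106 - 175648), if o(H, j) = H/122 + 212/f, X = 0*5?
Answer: 1065289836/2257 ≈ 4.7199e+5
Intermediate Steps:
X = 0
c(Y, G) = 25
o(H, j) = 106/37 + H/122 (o(H, j) = H/122 + 212/74 = H*(1/122) + 212*(1/74) = H/122 + 106/37 = 106/37 + H/122)
P(z) = -25 (P(z) = -1*25 = -25)
(P(263) + o(146, 619))*(153106 - 175648) = (-25 + (106/37 + (1/122)*146))*(153106 - 175648) = (-25 + (106/37 + 73/61))*(-22542) = (-25 + 9167/2257)*(-22542) = -47258/2257*(-22542) = 1065289836/2257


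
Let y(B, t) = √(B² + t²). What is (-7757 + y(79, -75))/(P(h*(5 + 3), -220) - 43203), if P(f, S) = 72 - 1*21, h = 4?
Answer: 7757/43152 - √11866/43152 ≈ 0.17724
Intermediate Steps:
P(f, S) = 51 (P(f, S) = 72 - 21 = 51)
(-7757 + y(79, -75))/(P(h*(5 + 3), -220) - 43203) = (-7757 + √(79² + (-75)²))/(51 - 43203) = (-7757 + √(6241 + 5625))/(-43152) = (-7757 + √11866)*(-1/43152) = 7757/43152 - √11866/43152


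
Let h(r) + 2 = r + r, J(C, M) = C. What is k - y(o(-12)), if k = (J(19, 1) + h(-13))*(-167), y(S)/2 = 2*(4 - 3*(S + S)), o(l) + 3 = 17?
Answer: 1823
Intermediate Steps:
o(l) = 14 (o(l) = -3 + 17 = 14)
y(S) = 16 - 24*S (y(S) = 2*(2*(4 - 3*(S + S))) = 2*(2*(4 - 6*S)) = 2*(8 - 12*S) = 16 - 24*S)
h(r) = -2 + 2*r (h(r) = -2 + (r + r) = -2 + 2*r)
k = 1503 (k = (19 + (-2 + 2*(-13)))*(-167) = (19 + (-2 - 26))*(-167) = (19 - 28)*(-167) = -9*(-167) = 1503)
k - y(o(-12)) = 1503 - (16 - 24*14) = 1503 - (16 - 336) = 1503 - 1*(-320) = 1503 + 320 = 1823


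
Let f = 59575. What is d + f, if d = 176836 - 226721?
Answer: 9690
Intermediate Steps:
d = -49885
d + f = -49885 + 59575 = 9690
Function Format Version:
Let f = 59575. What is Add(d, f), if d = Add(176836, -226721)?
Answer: 9690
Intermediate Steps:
d = -49885
Add(d, f) = Add(-49885, 59575) = 9690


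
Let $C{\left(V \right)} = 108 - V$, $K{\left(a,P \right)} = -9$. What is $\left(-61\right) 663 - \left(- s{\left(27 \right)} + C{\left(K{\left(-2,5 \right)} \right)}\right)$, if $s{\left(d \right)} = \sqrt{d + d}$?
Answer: $-40560 + 3 \sqrt{6} \approx -40553.0$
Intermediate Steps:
$s{\left(d \right)} = \sqrt{2} \sqrt{d}$ ($s{\left(d \right)} = \sqrt{2 d} = \sqrt{2} \sqrt{d}$)
$\left(-61\right) 663 - \left(- s{\left(27 \right)} + C{\left(K{\left(-2,5 \right)} \right)}\right) = \left(-61\right) 663 - \left(108 + 9 - \sqrt{2} \sqrt{27}\right) = -40443 + \left(\sqrt{2} \cdot 3 \sqrt{3} - \left(108 + 9\right)\right) = -40443 + \left(3 \sqrt{6} - 117\right) = -40443 - \left(117 - 3 \sqrt{6}\right) = -40560 + 3 \sqrt{6}$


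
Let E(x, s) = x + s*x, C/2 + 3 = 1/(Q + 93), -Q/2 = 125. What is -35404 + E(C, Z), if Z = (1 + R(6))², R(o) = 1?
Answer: -5563148/157 ≈ -35434.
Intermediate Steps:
Q = -250 (Q = -2*125 = -250)
Z = 4 (Z = (1 + 1)² = 2² = 4)
C = -944/157 (C = -6 + 2/(-250 + 93) = -6 + 2/(-157) = -6 + 2*(-1/157) = -6 - 2/157 = -944/157 ≈ -6.0127)
-35404 + E(C, Z) = -35404 - 944*(1 + 4)/157 = -35404 - 944/157*5 = -35404 - 4720/157 = -5563148/157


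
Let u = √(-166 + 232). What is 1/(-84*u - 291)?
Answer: 97/127005 - 28*√66/127005 ≈ -0.0010273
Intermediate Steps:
u = √66 ≈ 8.1240
1/(-84*u - 291) = 1/(-84*√66 - 291) = 1/(-291 - 84*√66)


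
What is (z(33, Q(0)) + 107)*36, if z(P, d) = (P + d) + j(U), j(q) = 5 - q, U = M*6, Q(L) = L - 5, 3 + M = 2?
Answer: 5256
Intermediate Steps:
M = -1 (M = -3 + 2 = -1)
Q(L) = -5 + L
U = -6 (U = -1*6 = -6)
z(P, d) = 11 + P + d (z(P, d) = (P + d) + (5 - 1*(-6)) = (P + d) + (5 + 6) = (P + d) + 11 = 11 + P + d)
(z(33, Q(0)) + 107)*36 = ((11 + 33 + (-5 + 0)) + 107)*36 = ((11 + 33 - 5) + 107)*36 = (39 + 107)*36 = 146*36 = 5256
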